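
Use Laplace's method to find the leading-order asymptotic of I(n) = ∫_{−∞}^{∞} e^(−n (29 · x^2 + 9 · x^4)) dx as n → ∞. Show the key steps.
I(n) ~ sqrt(π/(29n))

φ(x) = 29 · x^2 + 9 · x^4 has its unique global minimum at x* = 0 (since φ'(x) = 58x + 36x^3 = 0 only at x = 0 for real x with both coefficients positive, and φ → ∞ as |x| → ∞). At x* = 0, φ(0) = 0 and φ''(0) = 58. Laplace's method then gives
  I(n) ~ sqrt(2π / (n · φ''(0))) · e^(−n φ(0)) = sqrt(2π / (58n)) = sqrt(π/(29n)).
The 9 · x^4 term contributes only at subleading order (an O(1/n) relative correction).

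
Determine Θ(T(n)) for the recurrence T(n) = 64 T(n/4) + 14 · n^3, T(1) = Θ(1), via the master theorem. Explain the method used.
T(n) = Θ(n^3 log n)

log_4 64 = 3, and f(n) = 14 · n^3 = Θ(n^(log_4 64)). This is Case 2 of the master theorem: T(n) = Θ(f(n) · log n) = Θ(n^3 log n).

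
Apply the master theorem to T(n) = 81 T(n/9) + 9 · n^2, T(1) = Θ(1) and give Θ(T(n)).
T(n) = Θ(n^2 log n)

log_9 81 = 2, and f(n) = 9 · n^2 = Θ(n^(log_9 81)). This is Case 2 of the master theorem: T(n) = Θ(f(n) · log n) = Θ(n^2 log n).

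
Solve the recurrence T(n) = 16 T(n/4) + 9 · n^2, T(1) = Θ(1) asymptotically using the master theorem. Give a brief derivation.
T(n) = Θ(n^2 log n)

log_4 16 = 2, and f(n) = 9 · n^2 = Θ(n^(log_4 16)). This is Case 2 of the master theorem: T(n) = Θ(f(n) · log n) = Θ(n^2 log n).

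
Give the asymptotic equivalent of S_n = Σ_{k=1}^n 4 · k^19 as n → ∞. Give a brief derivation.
S_n ~ n^20 / 5

By integral comparison (Euler-Maclaurin), Σ_{k=1}^n 4 · k^19 = 4 · ∫_0^n x^19 dx + O(n^19) = 4 · n^20/20 = n^20 / 5 + O(n^19). (Equivalently, Faulhaber's formula gives the same leading term.)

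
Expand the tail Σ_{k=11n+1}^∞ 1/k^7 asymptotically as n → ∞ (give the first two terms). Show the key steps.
Σ_{k>11n} 1/k^7 = 1/(6 · (11n)^6) − 1/(2 · (11n)^7) + O(1/(11n)^8)

Compare to the integral: ∫_{11n}^∞ x^(−7) dx = [−x^(−6)/6]_{11n}^∞ = 1/((7−1)·(11n)^6). The Euler-Maclaurin correction adds −f(11n)/2 = −1/(2·(11n)^7). Euler-Maclaurin then gives
  Σ_{k>11n} 1/k^7 = ∫_{11n}^∞ dx/x^7 − 1/(2·(11n)^7) + O(1/(11n)^8).
(Equivalently this is ζ(7) − Σ_{k≤11n} 1/k^7.)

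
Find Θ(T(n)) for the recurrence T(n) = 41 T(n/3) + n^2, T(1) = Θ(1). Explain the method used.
T(n) = Θ(n^(log_3 41))

Master theorem: compare f(n) = n^2 to n^(log_3 41) where log_3 41 ≈ 3.380. Since 2 < log_3 41, we have f(n) = O(n^(log_3 41 − ε)) for some ε > 0 — Case 1. Hence T(n) = Θ(n^(log_3 41)).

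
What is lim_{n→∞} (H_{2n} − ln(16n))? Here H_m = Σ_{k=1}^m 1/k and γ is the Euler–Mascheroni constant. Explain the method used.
lim = −ln 8 + γ

By Euler-Maclaurin, H_m = ln m + γ + O(1/m). So
  H_{2n} − ln(16n) = ln(2n) + γ − ln(16n) + O(1/n)
                       = ln(2/16) + γ + O(1/n).
Hence the limit is ln(2/16) + γ (= −ln 8).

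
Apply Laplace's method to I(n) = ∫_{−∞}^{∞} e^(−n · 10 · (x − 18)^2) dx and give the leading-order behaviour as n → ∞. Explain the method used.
I(n) = sqrt(π/(10n))

Here φ(x) = 10 · (x − 18)^2 has its unique minimum at x* = 18 with φ(x*) = 0 and φ''(x*) = 20. Laplace's method gives
  I(n) ~ e^(−n φ(x*)) · sqrt(2π / (n · φ''(x*))) = sqrt(2π / (20n)) = sqrt(π/(10n)).
This is exact: substituting u = (x − 18)·sqrt(10n) gives I(n) = (1/sqrt(10n)) ∫_{−∞}^{∞} e^(−u^2) du = sqrt(π/(10n)).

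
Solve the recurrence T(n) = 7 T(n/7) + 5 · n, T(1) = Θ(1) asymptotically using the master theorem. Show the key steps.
T(n) = Θ(n log n)

log_7 7 = 1, and f(n) = 5 · n = Θ(n^(log_7 7)). This is Case 2 of the master theorem: T(n) = Θ(f(n) · log n) = Θ(n log n).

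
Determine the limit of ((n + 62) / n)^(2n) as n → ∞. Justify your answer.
lim = e^124

Rewrite as (1 + 62/n)^(2n). By the standard limit (1 + x/n)^n → e^x, we have (1 + 62/n)^n → e^62, and raising to the 2nd power gives e^124.
More precisely, ln[(1 + 62/n)^(2n)] = 2n · ln(1 + 62/n) = 2n · (62/n + O(1/n^2)) = 124 + O(1/n) → 124.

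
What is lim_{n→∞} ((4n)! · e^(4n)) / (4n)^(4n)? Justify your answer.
lim = ∞

Stirling: (4n)! ~ sqrt(2π·4n) · (4n/e)^(4n). Hence
  (4n)! · e^(4n) / (4n)^(4n) ~ sqrt(2π·4n) = sqrt(2π·4) · sqrt(n) → ∞.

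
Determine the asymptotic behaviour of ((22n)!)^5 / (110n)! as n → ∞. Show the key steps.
((22n)!)^5/(110n)! ~ ((2π·22n)^(4/2) / sqrt(5)) · 5^(−5·22n)  →  0

Write N = 22n. Stirling: N! ~ sqrt(2π N)(N/e)^N and (5N)! ~ sqrt(2π·5N)·(5N/e)^(5N).
  (N!)^5/(5N)! ~ (2π N)^(5/2) (N/e)^(5N) / [sqrt(2π·5N) (5N/e)^(5N)]
     = (2π N)^(5/2) / sqrt(2π·5N) · (N/(5N))^(5N)
     = (2π N)^((5−1)/2) / sqrt(5) · 5^(−5N).
Since 5^5 > 1, the factor 5^(−5N) decays exponentially, so the ratio → 0. Substituting N = 22n gives the stated form.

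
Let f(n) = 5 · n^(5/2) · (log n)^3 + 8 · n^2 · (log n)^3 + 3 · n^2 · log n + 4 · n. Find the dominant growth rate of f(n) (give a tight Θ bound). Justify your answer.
f(n) ∈ Θ(n^(5/2) · (log n)^3)

Compare the terms by growth order. For large n, n^a · (log n)^b dominates n^a' · (log n)^b' iff a > a', or (a = a' and b > b'). Ranking the 4 terms shows the dominant one is 5 · n^(5/2) · (log n)^3. Hence f(n) ∈ Θ(n^(5/2) · (log n)^3).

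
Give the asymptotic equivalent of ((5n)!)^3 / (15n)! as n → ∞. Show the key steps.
((5n)!)^3/(15n)! ~ ((2π·5n)^(2/2) / sqrt(3)) · 3^(−3·5n)  →  0

Write N = 5n. Stirling: N! ~ sqrt(2π N)(N/e)^N and (3N)! ~ sqrt(2π·3N)·(3N/e)^(3N).
  (N!)^3/(3N)! ~ (2π N)^(3/2) (N/e)^(3N) / [sqrt(2π·3N) (3N/e)^(3N)]
     = (2π N)^(3/2) / sqrt(2π·3N) · (N/(3N))^(3N)
     = (2π N)^((3−1)/2) / sqrt(3) · 3^(−3N).
Since 3^3 > 1, the factor 3^(−3N) decays exponentially, so the ratio → 0. Substituting N = 5n gives the stated form.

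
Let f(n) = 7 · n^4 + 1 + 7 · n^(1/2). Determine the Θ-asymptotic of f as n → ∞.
f(n) ∈ Θ(n^4)

Compare the terms by growth order. For large n, n^a · (log n)^b dominates n^a' · (log n)^b' iff a > a', or (a = a' and b > b'). Ranking the 3 terms shows the dominant one is 7 · n^4. Hence f(n) ∈ Θ(n^4).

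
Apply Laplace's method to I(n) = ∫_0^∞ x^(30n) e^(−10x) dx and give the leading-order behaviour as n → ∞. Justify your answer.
I(n) ~ (sqrt(2π·30n) / 10) · (30n/(10e))^(30n)

Write the integrand as exp(30n ln x − 10x) and set f(x) = 30n ln x − 10x. Then f'(x) = 30n/x − 10 = 0 at x* = 30n/10, and f''(x*) = −30n/x*^2 = −10^2/(30n). Laplace's method (interior maximum) gives
  I(n) ~ e^(f(x*)) · sqrt(2π / |f''(x*)|)
        = exp(30n ln(30n/10) − 30n) · sqrt(2π · 30n / 10^2)
        = (30n/10)^(30n) e^(−30n) · sqrt(2π·30n) / 10
        = (sqrt(2π·30n) / 10) · (30n/(10e))^(30n).
This matches Γ(30n+1)/10^(30n+1) with Stirling applied to Γ.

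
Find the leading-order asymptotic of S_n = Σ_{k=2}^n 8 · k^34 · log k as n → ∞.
S_n ~ 8 · n^35 log n / 35 − 8 · n^35 / 1225

By integral comparison, S_n = ∫_1^n 8 · x^34 · log x dx + O(n^34 · log n). For the integral, ∫ x^34 log x dx = n^35 log n / 35 − n^35/1225 (integration by parts). Hence S_n ~ 8 · n^35 log n / 35 − 8 · n^35 / 1225.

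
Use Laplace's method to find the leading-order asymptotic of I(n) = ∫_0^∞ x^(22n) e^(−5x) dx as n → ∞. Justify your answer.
I(n) ~ (sqrt(2π·22n) / 5) · (22n/(5e))^(22n)

Write the integrand as exp(22n ln x − 5x) and set f(x) = 22n ln x − 5x. Then f'(x) = 22n/x − 5 = 0 at x* = 22n/5, and f''(x*) = −22n/x*^2 = −5^2/(22n). Laplace's method (interior maximum) gives
  I(n) ~ e^(f(x*)) · sqrt(2π / |f''(x*)|)
        = exp(22n ln(22n/5) − 22n) · sqrt(2π · 22n / 5^2)
        = (22n/5)^(22n) e^(−22n) · sqrt(2π·22n) / 5
        = (sqrt(2π·22n) / 5) · (22n/(5e))^(22n).
This matches Γ(22n+1)/5^(22n+1) with Stirling applied to Γ.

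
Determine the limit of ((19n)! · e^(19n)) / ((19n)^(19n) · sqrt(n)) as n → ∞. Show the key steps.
lim = sqrt(2π·19)

Stirling: (19n)! ~ sqrt(2π·19n) · (19n/e)^(19n). Hence
  (19n)! · e^(19n) / (19n)^(19n) ~ sqrt(2π·19n).
Dividing by sqrt(n): sqrt(2π·19n) / sqrt(n) = sqrt(2π·19) · n^((1−1)/2), so the limit is sqrt(2π·19).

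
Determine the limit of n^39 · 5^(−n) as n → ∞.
lim = 0

Exponentials with base > 1 dominate every fixed polynomial: for any fixed c, n^c / 5^n → 0 as n → ∞ (e.g. by the ratio test, or by writing 5^n = e^(n ln 5) and noting e^(n ln 5) / n^c → ∞). Hence n^39 · 5^(−n) = n^39 / 5^n → 0.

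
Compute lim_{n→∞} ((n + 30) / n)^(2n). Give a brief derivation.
lim = e^60

Rewrite as (1 + 30/n)^(2n). By the standard limit (1 + x/n)^n → e^x, we have (1 + 30/n)^n → e^30, and raising to the 2nd power gives e^60.
More precisely, ln[(1 + 30/n)^(2n)] = 2n · ln(1 + 30/n) = 2n · (30/n + O(1/n^2)) = 60 + O(1/n) → 60.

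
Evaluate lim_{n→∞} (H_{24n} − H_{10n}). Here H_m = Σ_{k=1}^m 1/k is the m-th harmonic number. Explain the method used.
lim = ln(24/10) = ln(12/5)

Euler-Maclaurin gives H_m = ln m + γ + 1/(2m) + O(1/m^2). The γ and O(1/m) terms cancel in the difference:
  H_{24n} − H_{10n} = ln(24n) − ln(10n) + O(1/n) = ln(24/10) + O(1/n).
Hence the limit is ln(24/10) = ln(12/5).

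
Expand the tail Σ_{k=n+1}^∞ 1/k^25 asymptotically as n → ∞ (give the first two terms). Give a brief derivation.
Σ_{k>n} 1/k^25 = 1/(24 · n^24) − 1/(2 · n^25) + O(1/n^26)

Compare to the integral: ∫_{n}^∞ x^(−25) dx = [−x^(−24)/24]_{n}^∞ = 1/((25−1)·n^24). The Euler-Maclaurin correction adds −f(n)/2 = −1/(2·n^25). Euler-Maclaurin then gives
  Σ_{k>n} 1/k^25 = ∫_{n}^∞ dx/x^25 − 1/(2·n^25) + O(1/n^26).
(Equivalently this is ζ(25) − Σ_{k≤n} 1/k^25.)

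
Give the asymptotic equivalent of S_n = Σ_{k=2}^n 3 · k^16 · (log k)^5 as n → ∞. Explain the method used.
S_n ~ 3 · n^17 · (log n)^5 / 17

By integral comparison, S_n = ∫_1^n 3 · x^16 · (log x)^5 dx + O(n^16 · (log n)^5). For the integral, the leading term of ∫_1^n x^16 (log x)^5 dx is n^17/17 · (log n)^5 (by repeated integration by parts; each step lowers the log-exponent and produces a relatively O(1/log n) correction). Hence S_n ~ 3 · n^17 · (log n)^5 / 17.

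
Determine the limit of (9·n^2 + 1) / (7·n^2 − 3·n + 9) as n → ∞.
lim = 9/7

For large n the leading n^2 terms dominate both numerator and denominator. Dividing top and bottom by n^2, every other term tends to 0, leaving 9/7.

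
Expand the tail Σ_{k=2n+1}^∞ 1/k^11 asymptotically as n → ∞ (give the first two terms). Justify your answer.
Σ_{k>2n} 1/k^11 = 1/(10 · (2n)^10) − 1/(2 · (2n)^11) + O(1/(2n)^12)

Compare to the integral: ∫_{2n}^∞ x^(−11) dx = [−x^(−10)/10]_{2n}^∞ = 1/((11−1)·(2n)^10). The Euler-Maclaurin correction adds −f(2n)/2 = −1/(2·(2n)^11). Euler-Maclaurin then gives
  Σ_{k>2n} 1/k^11 = ∫_{2n}^∞ dx/x^11 − 1/(2·(2n)^11) + O(1/(2n)^12).
(Equivalently this is ζ(11) − Σ_{k≤2n} 1/k^11.)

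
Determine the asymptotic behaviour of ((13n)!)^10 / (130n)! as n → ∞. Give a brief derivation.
((13n)!)^10/(130n)! ~ ((2π·13n)^(9/2) / sqrt(10)) · 10^(−10·13n)  →  0

Write N = 13n. Stirling: N! ~ sqrt(2π N)(N/e)^N and (10N)! ~ sqrt(2π·10N)·(10N/e)^(10N).
  (N!)^10/(10N)! ~ (2π N)^(10/2) (N/e)^(10N) / [sqrt(2π·10N) (10N/e)^(10N)]
     = (2π N)^(10/2) / sqrt(2π·10N) · (N/(10N))^(10N)
     = (2π N)^((10−1)/2) / sqrt(10) · 10^(−10N).
Since 10^10 > 1, the factor 10^(−10N) decays exponentially, so the ratio → 0. Substituting N = 13n gives the stated form.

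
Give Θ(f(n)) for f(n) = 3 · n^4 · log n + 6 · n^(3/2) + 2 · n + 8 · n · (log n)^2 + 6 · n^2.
f(n) ∈ Θ(n^4 · log n)

Compare the terms by growth order. For large n, n^a · (log n)^b dominates n^a' · (log n)^b' iff a > a', or (a = a' and b > b'). Ranking the 5 terms shows the dominant one is 3 · n^4 · log n. Hence f(n) ∈ Θ(n^4 · log n).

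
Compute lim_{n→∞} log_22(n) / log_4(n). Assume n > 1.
lim = ln(4) / ln(22) = log_22(4)

Change of base: log_22(n) = ln n / ln 22 and log_4(n) = ln n / ln 4. The ratio is (ln n / ln 22) · (ln 4 / ln n) = ln 4 / ln 22, a constant independent of n. So the limit is ln 4 / ln 22 = log_22(4).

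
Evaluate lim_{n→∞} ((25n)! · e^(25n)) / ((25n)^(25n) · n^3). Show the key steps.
lim = 0

Stirling: (25n)! ~ sqrt(2π·25n) · (25n/e)^(25n). Hence
  (25n)! · e^(25n) / (25n)^(25n) ~ sqrt(2π·25n).
Dividing by n^3: sqrt(2π·25n) / n^3 = sqrt(2π·25) · n^((1−6)/2), so the expression behaves like sqrt(2π·25) · n^((1−6)/2) → 0.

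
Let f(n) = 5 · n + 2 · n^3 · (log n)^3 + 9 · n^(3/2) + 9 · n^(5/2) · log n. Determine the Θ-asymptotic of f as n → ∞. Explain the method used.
f(n) ∈ Θ(n^3 · (log n)^3)

Compare the terms by growth order. For large n, n^a · (log n)^b dominates n^a' · (log n)^b' iff a > a', or (a = a' and b > b'). Ranking the 4 terms shows the dominant one is 2 · n^3 · (log n)^3. Hence f(n) ∈ Θ(n^3 · (log n)^3).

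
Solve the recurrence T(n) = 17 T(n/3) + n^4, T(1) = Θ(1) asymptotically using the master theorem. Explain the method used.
T(n) = Θ(n^4)

log_3 17 ≈ 2.579. f(n) = n^4 dominates n^(log_3 17) since 4 > 2.579, and the regularity condition a·f(n/b) = 17·(n/3)^4 = (17/81)·n^4 ≤ c·f(n) holds with c = 17/81 ≈ 0.21 < 1. So this is Case 3: T(n) = Θ(f(n)) = Θ(n^4).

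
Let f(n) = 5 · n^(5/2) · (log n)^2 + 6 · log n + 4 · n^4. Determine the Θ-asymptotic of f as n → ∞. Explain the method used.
f(n) ∈ Θ(n^4)

Compare the terms by growth order. For large n, n^a · (log n)^b dominates n^a' · (log n)^b' iff a > a', or (a = a' and b > b'). Ranking the 3 terms shows the dominant one is 4 · n^4. Hence f(n) ∈ Θ(n^4).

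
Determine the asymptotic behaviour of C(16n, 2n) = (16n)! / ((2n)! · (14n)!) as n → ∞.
C(16n, 2n) ~ (16777216/823543)^(2n) · sqrt(4/(7π·2n))

Write N = 2n. Apply Stirling to each factorial:
  (8N)! ~ sqrt(2π·8N) · (8N/e)^(8N),
  N! ~ sqrt(2π N) · (N/e)^N,
  (7N)! ~ sqrt(2π·7N) · (7N/e)^(7N).
The exponential factors combine to (8N)^(8N) / (N^N · (7N)^(7N)) = 8^(8N)/7^(7N) = (8^8/7^7)^N = (16777216/823543)^N.
The square-root prefactors combine to sqrt(2π·8N) / (sqrt(2π N)·sqrt(2π·7N)) = sqrt(8 / (2π·7·N)) = sqrt(4/(7π·2n)).
Substituting N = 2n: C(16n, 2n) ~ (16777216/823543)^(2n) · sqrt(4/(7π·2n)).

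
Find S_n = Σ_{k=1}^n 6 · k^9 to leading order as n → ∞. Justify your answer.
S_n ~ 3 · n^10 / 5

By integral comparison (Euler-Maclaurin), Σ_{k=1}^n 6 · k^9 = 6 · ∫_0^n x^9 dx + O(n^9) = 6 · n^10/10 = 3 · n^10 / 5 + O(n^9). (Equivalently, Faulhaber's formula gives the same leading term.)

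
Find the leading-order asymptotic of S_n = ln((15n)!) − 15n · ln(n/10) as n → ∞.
S_n ~ 15n · (ln 150 − 1) + O(ln n)

Stirling: ln((15n)!) = 15n ln(15n) − 15n + O(ln n).
  S_n = 15n ln(15n) − 15n − 15n ln(n/10) + O(ln n)
      = 15n ln(15n) − 15n ln n + 15n ln 10 − 15n + O(ln n)
      = 15n ln 15 + 15n ln 10 − 15n + O(ln n)
      = 15n (ln 150 − 1) + O(ln n).
Numerically ln(150) − 1 ≈ 4.0106.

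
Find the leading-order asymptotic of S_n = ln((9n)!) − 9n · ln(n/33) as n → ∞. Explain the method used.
S_n ~ 9n · (ln 297 − 1) + O(ln n)

Stirling: ln((9n)!) = 9n ln(9n) − 9n + O(ln n).
  S_n = 9n ln(9n) − 9n − 9n ln(n/33) + O(ln n)
      = 9n ln(9n) − 9n ln n + 9n ln 33 − 9n + O(ln n)
      = 9n ln 9 + 9n ln 33 − 9n + O(ln n)
      = 9n (ln 297 − 1) + O(ln n).
Numerically ln(297) − 1 ≈ 4.6937.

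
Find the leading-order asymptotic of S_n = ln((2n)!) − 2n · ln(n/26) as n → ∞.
S_n ~ 2n · (ln 52 − 1) + O(ln n)

Stirling: ln((2n)!) = 2n ln(2n) − 2n + O(ln n).
  S_n = 2n ln(2n) − 2n − 2n ln(n/26) + O(ln n)
      = 2n ln(2n) − 2n ln n + 2n ln 26 − 2n + O(ln n)
      = 2n ln 2 + 2n ln 26 − 2n + O(ln n)
      = 2n (ln 52 − 1) + O(ln n).
Numerically ln(52) − 1 ≈ 2.9512.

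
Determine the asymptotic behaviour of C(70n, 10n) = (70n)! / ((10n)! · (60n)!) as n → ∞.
C(70n, 10n) ~ (823543/46656)^(10n) · sqrt(7/(12π·10n))

Write N = 10n. Apply Stirling to each factorial:
  (7N)! ~ sqrt(2π·7N) · (7N/e)^(7N),
  N! ~ sqrt(2π N) · (N/e)^N,
  (6N)! ~ sqrt(2π·6N) · (6N/e)^(6N).
The exponential factors combine to (7N)^(7N) / (N^N · (6N)^(6N)) = 7^(7N)/6^(6N) = (7^7/6^6)^N = (823543/46656)^N.
The square-root prefactors combine to sqrt(2π·7N) / (sqrt(2π N)·sqrt(2π·6N)) = sqrt(7 / (2π·6·N)) = sqrt(7/(12π·10n)).
Substituting N = 10n: C(70n, 10n) ~ (823543/46656)^(10n) · sqrt(7/(12π·10n)).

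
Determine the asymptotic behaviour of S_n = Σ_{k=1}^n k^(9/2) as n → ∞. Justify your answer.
S_n ~ (2/11) · n^(11/2)

Integral comparison: Σ_{k=1}^n k^(9/2) = ∫_0^n x^(9/2) dx + O(n^(9/2)). The integral is n^(1 + 9/2) / (1 + 9/2) = n^((9+2)/2) / ((9+2)/2) = (2/11) · n^(11/2).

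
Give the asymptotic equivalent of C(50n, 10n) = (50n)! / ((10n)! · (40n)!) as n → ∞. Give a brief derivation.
C(50n, 10n) ~ (3125/256)^(10n) · sqrt(5/(8π·10n))

Write N = 10n. Apply Stirling to each factorial:
  (5N)! ~ sqrt(2π·5N) · (5N/e)^(5N),
  N! ~ sqrt(2π N) · (N/e)^N,
  (4N)! ~ sqrt(2π·4N) · (4N/e)^(4N).
The exponential factors combine to (5N)^(5N) / (N^N · (4N)^(4N)) = 5^(5N)/4^(4N) = (5^5/4^4)^N = (3125/256)^N.
The square-root prefactors combine to sqrt(2π·5N) / (sqrt(2π N)·sqrt(2π·4N)) = sqrt(5 / (2π·4·N)) = sqrt(5/(8π·10n)).
Substituting N = 10n: C(50n, 10n) ~ (3125/256)^(10n) · sqrt(5/(8π·10n)).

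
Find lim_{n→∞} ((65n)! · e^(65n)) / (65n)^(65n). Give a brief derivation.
lim = ∞

Stirling: (65n)! ~ sqrt(2π·65n) · (65n/e)^(65n). Hence
  (65n)! · e^(65n) / (65n)^(65n) ~ sqrt(2π·65n) = sqrt(2π·65) · sqrt(n) → ∞.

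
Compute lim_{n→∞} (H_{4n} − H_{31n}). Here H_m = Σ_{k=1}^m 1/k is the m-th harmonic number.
lim = ln(4/31)

Euler-Maclaurin gives H_m = ln m + γ + 1/(2m) + O(1/m^2). The γ and O(1/m) terms cancel in the difference:
  H_{4n} − H_{31n} = ln(4n) − ln(31n) + O(1/n) = ln(4/31) + O(1/n).
Hence the limit is ln(4/31).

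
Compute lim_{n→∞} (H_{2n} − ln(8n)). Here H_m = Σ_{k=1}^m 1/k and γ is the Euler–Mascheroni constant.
lim = −ln 4 + γ

By Euler-Maclaurin, H_m = ln m + γ + O(1/m). So
  H_{2n} − ln(8n) = ln(2n) + γ − ln(8n) + O(1/n)
                       = ln(2/8) + γ + O(1/n).
Hence the limit is ln(2/8) + γ (= −ln 4).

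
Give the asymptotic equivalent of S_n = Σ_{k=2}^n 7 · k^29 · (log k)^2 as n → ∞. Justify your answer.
S_n ~ 7 · n^30 · (log n)^2 / 30

By integral comparison, S_n = ∫_1^n 7 · x^29 · (log x)^2 dx + O(n^29 · (log n)^2). For the integral, the leading term of ∫_1^n x^29 (log x)^2 dx is n^30/30 · (log n)^2 (by repeated integration by parts; each step lowers the log-exponent and produces a relatively O(1/log n) correction). Hence S_n ~ 7 · n^30 · (log n)^2 / 30.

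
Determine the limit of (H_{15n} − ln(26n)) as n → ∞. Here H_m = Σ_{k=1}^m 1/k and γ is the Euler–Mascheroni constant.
lim = ln(15/26) + γ

By Euler-Maclaurin, H_m = ln m + γ + O(1/m). So
  H_{15n} − ln(26n) = ln(15n) + γ − ln(26n) + O(1/n)
                       = ln(15/26) + γ + O(1/n).
Hence the limit is ln(15/26) + γ.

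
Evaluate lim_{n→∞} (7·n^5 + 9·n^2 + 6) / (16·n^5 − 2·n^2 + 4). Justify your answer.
lim = 7/16

For large n the leading n^5 terms dominate both numerator and denominator. Dividing top and bottom by n^5, every other term tends to 0, leaving 7/16.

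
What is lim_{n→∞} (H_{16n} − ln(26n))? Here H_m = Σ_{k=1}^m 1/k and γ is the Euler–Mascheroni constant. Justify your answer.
lim = ln(8/13) + γ

By Euler-Maclaurin, H_m = ln m + γ + O(1/m). So
  H_{16n} − ln(26n) = ln(16n) + γ − ln(26n) + O(1/n)
                       = ln(16/26) + γ + O(1/n).
Hence the limit is ln(16/26) + γ (= ln(8/13)).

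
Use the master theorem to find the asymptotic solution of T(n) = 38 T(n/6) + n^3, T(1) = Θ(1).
T(n) = Θ(n^3)

log_6 38 ≈ 2.030. f(n) = n^3 dominates n^(log_6 38) since 3 > 2.030, and the regularity condition a·f(n/b) = 38·(n/6)^3 = (38/216)·n^3 ≤ c·f(n) holds with c = 38/216 ≈ 0.176 < 1. So this is Case 3: T(n) = Θ(f(n)) = Θ(n^3).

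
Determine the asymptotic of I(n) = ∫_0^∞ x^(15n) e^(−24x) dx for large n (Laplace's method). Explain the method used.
I(n) ~ (sqrt(2π·15n) / 24) · (15n/(24e))^(15n)

Write the integrand as exp(15n ln x − 24x) and set f(x) = 15n ln x − 24x. Then f'(x) = 15n/x − 24 = 0 at x* = 15n/24, and f''(x*) = −15n/x*^2 = −24^2/(15n). Laplace's method (interior maximum) gives
  I(n) ~ e^(f(x*)) · sqrt(2π / |f''(x*)|)
        = exp(15n ln(15n/24) − 15n) · sqrt(2π · 15n / 24^2)
        = (15n/24)^(15n) e^(−15n) · sqrt(2π·15n) / 24
        = (sqrt(2π·15n) / 24) · (15n/(24e))^(15n).
This matches Γ(15n+1)/24^(15n+1) with Stirling applied to Γ.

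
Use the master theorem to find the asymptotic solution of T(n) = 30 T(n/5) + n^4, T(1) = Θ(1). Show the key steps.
T(n) = Θ(n^4)

log_5 30 ≈ 2.113. f(n) = n^4 dominates n^(log_5 30) since 4 > 2.113, and the regularity condition a·f(n/b) = 30·(n/5)^4 = (30/625)·n^4 ≤ c·f(n) holds with c = 30/625 ≈ 0.048 < 1. So this is Case 3: T(n) = Θ(f(n)) = Θ(n^4).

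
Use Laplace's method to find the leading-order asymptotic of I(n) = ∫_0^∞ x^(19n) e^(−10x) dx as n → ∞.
I(n) ~ (sqrt(2π·19n) / 10) · (19n/(10e))^(19n)

Write the integrand as exp(19n ln x − 10x) and set f(x) = 19n ln x − 10x. Then f'(x) = 19n/x − 10 = 0 at x* = 19n/10, and f''(x*) = −19n/x*^2 = −10^2/(19n). Laplace's method (interior maximum) gives
  I(n) ~ e^(f(x*)) · sqrt(2π / |f''(x*)|)
        = exp(19n ln(19n/10) − 19n) · sqrt(2π · 19n / 10^2)
        = (19n/10)^(19n) e^(−19n) · sqrt(2π·19n) / 10
        = (sqrt(2π·19n) / 10) · (19n/(10e))^(19n).
This matches Γ(19n+1)/10^(19n+1) with Stirling applied to Γ.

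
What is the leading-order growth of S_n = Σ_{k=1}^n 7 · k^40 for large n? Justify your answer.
S_n ~ 7 · n^41 / 41

By integral comparison (Euler-Maclaurin), Σ_{k=1}^n 7 · k^40 = 7 · ∫_0^n x^40 dx + O(n^40) = 7 · n^41/41 + O(n^40). (Equivalently, Faulhaber's formula gives the same leading term.)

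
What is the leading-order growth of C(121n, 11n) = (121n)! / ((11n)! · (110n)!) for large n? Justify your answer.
C(121n, 11n) ~ (285311670611/10000000000)^(11n) · sqrt(11/(20π·11n))

Write N = 11n. Apply Stirling to each factorial:
  (11N)! ~ sqrt(2π·11N) · (11N/e)^(11N),
  N! ~ sqrt(2π N) · (N/e)^N,
  (10N)! ~ sqrt(2π·10N) · (10N/e)^(10N).
The exponential factors combine to (11N)^(11N) / (N^N · (10N)^(10N)) = 11^(11N)/10^(10N) = (11^11/10^10)^N = (285311670611/10000000000)^N.
The square-root prefactors combine to sqrt(2π·11N) / (sqrt(2π N)·sqrt(2π·10N)) = sqrt(11 / (2π·10·N)) = sqrt(11/(20π·11n)).
Substituting N = 11n: C(121n, 11n) ~ (285311670611/10000000000)^(11n) · sqrt(11/(20π·11n)).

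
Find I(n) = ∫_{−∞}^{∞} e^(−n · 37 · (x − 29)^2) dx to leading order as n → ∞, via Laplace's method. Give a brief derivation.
I(n) = sqrt(π/(37n))

Here φ(x) = 37 · (x − 29)^2 has its unique minimum at x* = 29 with φ(x*) = 0 and φ''(x*) = 74. Laplace's method gives
  I(n) ~ e^(−n φ(x*)) · sqrt(2π / (n · φ''(x*))) = sqrt(2π / (74n)) = sqrt(π/(37n)).
This is exact: substituting u = (x − 29)·sqrt(37n) gives I(n) = (1/sqrt(37n)) ∫_{−∞}^{∞} e^(−u^2) du = sqrt(π/(37n)).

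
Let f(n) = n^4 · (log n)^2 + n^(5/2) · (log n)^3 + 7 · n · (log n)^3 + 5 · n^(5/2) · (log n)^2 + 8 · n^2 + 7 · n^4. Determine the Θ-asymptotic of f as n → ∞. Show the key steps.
f(n) ∈ Θ(n^4 · (log n)^2)

Compare the terms by growth order. For large n, n^a · (log n)^b dominates n^a' · (log n)^b' iff a > a', or (a = a' and b > b'). Ranking the 6 terms shows the dominant one is n^4 · (log n)^2. Hence f(n) ∈ Θ(n^4 · (log n)^2).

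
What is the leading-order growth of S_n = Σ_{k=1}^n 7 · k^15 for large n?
S_n ~ 7 · n^16 / 16

By integral comparison (Euler-Maclaurin), Σ_{k=1}^n 7 · k^15 = 7 · ∫_0^n x^15 dx + O(n^15) = 7 · n^16/16 + O(n^15). (Equivalently, Faulhaber's formula gives the same leading term.)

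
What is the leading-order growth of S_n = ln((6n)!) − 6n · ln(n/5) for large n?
S_n ~ 6n · (ln 30 − 1) + O(ln n)

Stirling: ln((6n)!) = 6n ln(6n) − 6n + O(ln n).
  S_n = 6n ln(6n) − 6n − 6n ln(n/5) + O(ln n)
      = 6n ln(6n) − 6n ln n + 6n ln 5 − 6n + O(ln n)
      = 6n ln 6 + 6n ln 5 − 6n + O(ln n)
      = 6n (ln 30 − 1) + O(ln n).
Numerically ln(30) − 1 ≈ 2.4012.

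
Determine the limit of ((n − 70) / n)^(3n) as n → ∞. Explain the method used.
lim = e^(−210)

Rewrite as (1 − 70/n)^(3n). By the standard limit (1 + x/n)^n → e^x, we have (1 − 70/n)^n → e^(−70), and raising to the 3rd power gives e^(−210).
More precisely, ln[(1 − 70/n)^(3n)] = 3n · ln(1 − 70/n) = 3n · (-70/n + O(1/n^2)) = -210 + O(1/n) → -210.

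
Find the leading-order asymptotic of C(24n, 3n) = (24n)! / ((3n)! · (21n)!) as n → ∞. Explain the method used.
C(24n, 3n) ~ (16777216/823543)^(3n) · sqrt(4/(7π·3n))

Write N = 3n. Apply Stirling to each factorial:
  (8N)! ~ sqrt(2π·8N) · (8N/e)^(8N),
  N! ~ sqrt(2π N) · (N/e)^N,
  (7N)! ~ sqrt(2π·7N) · (7N/e)^(7N).
The exponential factors combine to (8N)^(8N) / (N^N · (7N)^(7N)) = 8^(8N)/7^(7N) = (8^8/7^7)^N = (16777216/823543)^N.
The square-root prefactors combine to sqrt(2π·8N) / (sqrt(2π N)·sqrt(2π·7N)) = sqrt(8 / (2π·7·N)) = sqrt(4/(7π·3n)).
Substituting N = 3n: C(24n, 3n) ~ (16777216/823543)^(3n) · sqrt(4/(7π·3n)).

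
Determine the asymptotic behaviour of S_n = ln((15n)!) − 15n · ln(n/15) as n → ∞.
S_n ~ 15n · (ln 225 − 1) + O(ln n)

Stirling: ln((15n)!) = 15n ln(15n) − 15n + O(ln n).
  S_n = 15n ln(15n) − 15n − 15n ln(n/15) + O(ln n)
      = 15n ln(15n) − 15n ln n + 15n ln 15 − 15n + O(ln n)
      = 15n ln 15 + 15n ln 15 − 15n + O(ln n)
      = 15n (ln 225 − 1) + O(ln n).
Numerically ln(225) − 1 ≈ 4.4161.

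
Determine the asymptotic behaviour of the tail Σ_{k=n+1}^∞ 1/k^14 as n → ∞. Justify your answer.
Σ_{k>n} 1/k^14 ~ 1/(13 · n^13)

Compare to the integral: ∫_{n}^∞ x^(−14) dx = [−x^(−13)/13]_{n}^∞ = 1/((14−1)·n^13). Euler-Maclaurin then gives
  Σ_{k>n} 1/k^14 = ∫_{n}^∞ dx/x^14 − 1/(2·n^14) + O(1/n^15).
(Equivalently this is ζ(14) − Σ_{k≤n} 1/k^14.)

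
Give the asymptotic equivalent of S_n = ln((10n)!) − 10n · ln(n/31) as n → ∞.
S_n ~ 10n · (ln 310 − 1) + O(ln n)

Stirling: ln((10n)!) = 10n ln(10n) − 10n + O(ln n).
  S_n = 10n ln(10n) − 10n − 10n ln(n/31) + O(ln n)
      = 10n ln(10n) − 10n ln n + 10n ln 31 − 10n + O(ln n)
      = 10n ln 10 + 10n ln 31 − 10n + O(ln n)
      = 10n (ln 310 − 1) + O(ln n).
Numerically ln(310) − 1 ≈ 4.7366.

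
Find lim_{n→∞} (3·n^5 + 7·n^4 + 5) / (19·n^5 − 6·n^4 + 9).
lim = 3/19

For large n the leading n^5 terms dominate both numerator and denominator. Dividing top and bottom by n^5, every other term tends to 0, leaving 3/19.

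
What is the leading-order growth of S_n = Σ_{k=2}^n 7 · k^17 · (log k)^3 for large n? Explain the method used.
S_n ~ 7 · n^18 · (log n)^3 / 18

By integral comparison, S_n = ∫_1^n 7 · x^17 · (log x)^3 dx + O(n^17 · (log n)^3). For the integral, the leading term of ∫_1^n x^17 (log x)^3 dx is n^18/18 · (log n)^3 (by repeated integration by parts; each step lowers the log-exponent and produces a relatively O(1/log n) correction). Hence S_n ~ 7 · n^18 · (log n)^3 / 18.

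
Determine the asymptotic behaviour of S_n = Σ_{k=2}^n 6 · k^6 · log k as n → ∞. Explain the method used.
S_n ~ 6 · n^7 log n / 7 − 6 · n^7 / 49

By integral comparison, S_n = ∫_1^n 6 · x^6 · log x dx + O(n^6 · log n). For the integral, ∫ x^6 log x dx = n^7 log n / 7 − n^7/49 (integration by parts). Hence S_n ~ 6 · n^7 log n / 7 − 6 · n^7 / 49.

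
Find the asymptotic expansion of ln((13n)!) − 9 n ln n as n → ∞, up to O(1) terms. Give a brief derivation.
ln((13n)!) − 9 n ln n = 4 n ln n + 13(ln 13 − 1) n + (1/2) ln(2π·13n) + O(1/n)

Stirling: ln((13n)!) = 13n ln(13n) − 13n + (1/2) ln(2π·13n) + O(1/n).
Expand 13n ln(13n) = 13n (ln n + ln 13) = 13n ln n + 13n ln 13.
Subtract 9n ln n: leading term is (13 − 9) n ln n = 4 n ln n. The next term is 13n ln 13 − 13n = 13(ln 13 − 1) n. Then the (1/2) ln(2π·13n) correction.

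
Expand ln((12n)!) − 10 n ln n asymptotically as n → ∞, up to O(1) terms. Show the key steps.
ln((12n)!) − 10 n ln n = 2 n ln n + 12(ln 12 − 1) n + (1/2) ln(2π·12n) + O(1/n)

Stirling: ln((12n)!) = 12n ln(12n) − 12n + (1/2) ln(2π·12n) + O(1/n).
Expand 12n ln(12n) = 12n (ln n + ln 12) = 12n ln n + 12n ln 12.
Subtract 10n ln n: leading term is (12 − 10) n ln n = 2 n ln n. The next term is 12n ln 12 − 12n = 12(ln 12 − 1) n. Then the (1/2) ln(2π·12n) correction.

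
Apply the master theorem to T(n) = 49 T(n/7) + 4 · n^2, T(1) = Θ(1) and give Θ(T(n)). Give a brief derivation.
T(n) = Θ(n^2 log n)

log_7 49 = 2, and f(n) = 4 · n^2 = Θ(n^(log_7 49)). This is Case 2 of the master theorem: T(n) = Θ(f(n) · log n) = Θ(n^2 log n).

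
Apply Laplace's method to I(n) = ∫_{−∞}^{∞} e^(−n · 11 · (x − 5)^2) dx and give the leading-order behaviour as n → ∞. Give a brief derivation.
I(n) = sqrt(π/(11n))

Here φ(x) = 11 · (x − 5)^2 has its unique minimum at x* = 5 with φ(x*) = 0 and φ''(x*) = 22. Laplace's method gives
  I(n) ~ e^(−n φ(x*)) · sqrt(2π / (n · φ''(x*))) = sqrt(2π / (22n)) = sqrt(π/(11n)).
This is exact: substituting u = (x − 5)·sqrt(11n) gives I(n) = (1/sqrt(11n)) ∫_{−∞}^{∞} e^(−u^2) du = sqrt(π/(11n)).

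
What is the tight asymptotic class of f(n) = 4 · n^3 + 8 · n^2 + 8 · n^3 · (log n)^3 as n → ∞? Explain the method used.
f(n) ∈ Θ(n^3 · (log n)^3)

Compare the terms by growth order. For large n, n^a · (log n)^b dominates n^a' · (log n)^b' iff a > a', or (a = a' and b > b'). Ranking the 3 terms shows the dominant one is 8 · n^3 · (log n)^3. Hence f(n) ∈ Θ(n^3 · (log n)^3).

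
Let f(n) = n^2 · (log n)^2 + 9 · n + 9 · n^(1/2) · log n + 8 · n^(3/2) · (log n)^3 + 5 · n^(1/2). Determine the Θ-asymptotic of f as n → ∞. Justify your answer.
f(n) ∈ Θ(n^2 · (log n)^2)

Compare the terms by growth order. For large n, n^a · (log n)^b dominates n^a' · (log n)^b' iff a > a', or (a = a' and b > b'). Ranking the 5 terms shows the dominant one is n^2 · (log n)^2. Hence f(n) ∈ Θ(n^2 · (log n)^2).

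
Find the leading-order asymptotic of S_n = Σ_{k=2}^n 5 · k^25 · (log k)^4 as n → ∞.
S_n ~ 5 · n^26 · (log n)^4 / 26

By integral comparison, S_n = ∫_1^n 5 · x^25 · (log x)^4 dx + O(n^25 · (log n)^4). For the integral, the leading term of ∫_1^n x^25 (log x)^4 dx is n^26/26 · (log n)^4 (by repeated integration by parts; each step lowers the log-exponent and produces a relatively O(1/log n) correction). Hence S_n ~ 5 · n^26 · (log n)^4 / 26.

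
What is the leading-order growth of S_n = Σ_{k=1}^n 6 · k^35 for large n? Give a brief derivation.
S_n ~ n^36 / 6

By integral comparison (Euler-Maclaurin), Σ_{k=1}^n 6 · k^35 = 6 · ∫_0^n x^35 dx + O(n^35) = 6 · n^36/36 = n^36 / 6 + O(n^35). (Equivalently, Faulhaber's formula gives the same leading term.)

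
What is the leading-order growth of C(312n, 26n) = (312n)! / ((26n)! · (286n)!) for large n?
C(312n, 26n) ~ (8916100448256/285311670611)^(26n) · sqrt(6/(11π·26n))

Write N = 26n. Apply Stirling to each factorial:
  (12N)! ~ sqrt(2π·12N) · (12N/e)^(12N),
  N! ~ sqrt(2π N) · (N/e)^N,
  (11N)! ~ sqrt(2π·11N) · (11N/e)^(11N).
The exponential factors combine to (12N)^(12N) / (N^N · (11N)^(11N)) = 12^(12N)/11^(11N) = (12^12/11^11)^N = (8916100448256/285311670611)^N.
The square-root prefactors combine to sqrt(2π·12N) / (sqrt(2π N)·sqrt(2π·11N)) = sqrt(12 / (2π·11·N)) = sqrt(6/(11π·26n)).
Substituting N = 26n: C(312n, 26n) ~ (8916100448256/285311670611)^(26n) · sqrt(6/(11π·26n)).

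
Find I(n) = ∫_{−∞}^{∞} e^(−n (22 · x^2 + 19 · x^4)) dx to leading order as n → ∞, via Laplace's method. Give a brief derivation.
I(n) ~ sqrt(π/(22n))

φ(x) = 22 · x^2 + 19 · x^4 has its unique global minimum at x* = 0 (since φ'(x) = 44x + 76x^3 = 0 only at x = 0 for real x with both coefficients positive, and φ → ∞ as |x| → ∞). At x* = 0, φ(0) = 0 and φ''(0) = 44. Laplace's method then gives
  I(n) ~ sqrt(2π / (n · φ''(0))) · e^(−n φ(0)) = sqrt(2π / (44n)) = sqrt(π/(22n)).
The 19 · x^4 term contributes only at subleading order (an O(1/n) relative correction).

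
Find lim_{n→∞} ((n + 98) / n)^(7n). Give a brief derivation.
lim = e^686

Rewrite as (1 + 98/n)^(7n). By the standard limit (1 + x/n)^n → e^x, we have (1 + 98/n)^n → e^98, and raising to the 7th power gives e^686.
More precisely, ln[(1 + 98/n)^(7n)] = 7n · ln(1 + 98/n) = 7n · (98/n + O(1/n^2)) = 686 + O(1/n) → 686.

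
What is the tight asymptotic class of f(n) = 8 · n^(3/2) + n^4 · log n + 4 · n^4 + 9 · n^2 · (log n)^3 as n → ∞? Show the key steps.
f(n) ∈ Θ(n^4 · log n)

Compare the terms by growth order. For large n, n^a · (log n)^b dominates n^a' · (log n)^b' iff a > a', or (a = a' and b > b'). Ranking the 4 terms shows the dominant one is n^4 · log n. Hence f(n) ∈ Θ(n^4 · log n).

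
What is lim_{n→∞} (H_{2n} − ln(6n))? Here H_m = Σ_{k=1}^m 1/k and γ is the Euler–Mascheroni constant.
lim = −ln 3 + γ

By Euler-Maclaurin, H_m = ln m + γ + O(1/m). So
  H_{2n} − ln(6n) = ln(2n) + γ − ln(6n) + O(1/n)
                       = ln(2/6) + γ + O(1/n).
Hence the limit is ln(2/6) + γ (= −ln 3).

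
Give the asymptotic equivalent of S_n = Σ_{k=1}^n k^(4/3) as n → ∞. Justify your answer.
S_n ~ (3/7) · n^(7/3)

Integral comparison: Σ_{k=1}^n k^(4/3) = ∫_0^n x^(4/3) dx + O(n^(4/3)). The integral is n^(1 + 4/3) / (1 + 4/3) = n^((4+3)/3) / ((4+3)/3) = (3/7) · n^(7/3).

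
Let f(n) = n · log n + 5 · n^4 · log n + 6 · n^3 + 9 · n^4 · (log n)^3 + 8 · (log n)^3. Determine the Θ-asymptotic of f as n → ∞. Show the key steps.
f(n) ∈ Θ(n^4 · (log n)^3)

Compare the terms by growth order. For large n, n^a · (log n)^b dominates n^a' · (log n)^b' iff a > a', or (a = a' and b > b'). Ranking the 5 terms shows the dominant one is 9 · n^4 · (log n)^3. Hence f(n) ∈ Θ(n^4 · (log n)^3).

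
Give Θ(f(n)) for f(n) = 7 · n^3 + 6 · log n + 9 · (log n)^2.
f(n) ∈ Θ(n^3)

Compare the terms by growth order. For large n, n^a · (log n)^b dominates n^a' · (log n)^b' iff a > a', or (a = a' and b > b'). Ranking the 3 terms shows the dominant one is 7 · n^3. Hence f(n) ∈ Θ(n^3).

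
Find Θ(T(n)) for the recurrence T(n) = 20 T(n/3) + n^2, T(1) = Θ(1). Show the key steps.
T(n) = Θ(n^(log_3 20))

Master theorem: compare f(n) = n^2 to n^(log_3 20) where log_3 20 ≈ 2.727. Since 2 < log_3 20, we have f(n) = O(n^(log_3 20 − ε)) for some ε > 0 — Case 1. Hence T(n) = Θ(n^(log_3 20)).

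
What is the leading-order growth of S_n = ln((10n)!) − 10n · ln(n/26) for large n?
S_n ~ 10n · (ln 260 − 1) + O(ln n)

Stirling: ln((10n)!) = 10n ln(10n) − 10n + O(ln n).
  S_n = 10n ln(10n) − 10n − 10n ln(n/26) + O(ln n)
      = 10n ln(10n) − 10n ln n + 10n ln 26 − 10n + O(ln n)
      = 10n ln 10 + 10n ln 26 − 10n + O(ln n)
      = 10n (ln 260 − 1) + O(ln n).
Numerically ln(260) − 1 ≈ 4.5607.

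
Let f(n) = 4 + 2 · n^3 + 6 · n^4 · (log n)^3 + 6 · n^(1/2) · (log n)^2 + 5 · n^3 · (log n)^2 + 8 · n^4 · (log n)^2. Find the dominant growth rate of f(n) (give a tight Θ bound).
f(n) ∈ Θ(n^4 · (log n)^3)

Compare the terms by growth order. For large n, n^a · (log n)^b dominates n^a' · (log n)^b' iff a > a', or (a = a' and b > b'). Ranking the 6 terms shows the dominant one is 6 · n^4 · (log n)^3. Hence f(n) ∈ Θ(n^4 · (log n)^3).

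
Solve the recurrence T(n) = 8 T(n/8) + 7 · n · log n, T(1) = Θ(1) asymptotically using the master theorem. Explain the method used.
T(n) = Θ(n · (log n)^2)

Here log_8 8 = 1 and f(n) = 7 · n · log n = Θ(n^(log_8 8) · (log n)^1). This is the extended Case 2 of the master theorem (f matches the critical exponent up to log factors), giving T(n) = Θ(n^(log_8 8) · (log n)^(1+1)) = Θ(n · (log n)^2).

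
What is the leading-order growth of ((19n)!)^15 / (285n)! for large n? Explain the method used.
((19n)!)^15/(285n)! ~ ((2π·19n)^(14/2) / sqrt(15)) · 15^(−15·19n)  →  0

Write N = 19n. Stirling: N! ~ sqrt(2π N)(N/e)^N and (15N)! ~ sqrt(2π·15N)·(15N/e)^(15N).
  (N!)^15/(15N)! ~ (2π N)^(15/2) (N/e)^(15N) / [sqrt(2π·15N) (15N/e)^(15N)]
     = (2π N)^(15/2) / sqrt(2π·15N) · (N/(15N))^(15N)
     = (2π N)^((15−1)/2) / sqrt(15) · 15^(−15N).
Since 15^15 > 1, the factor 15^(−15N) decays exponentially, so the ratio → 0. Substituting N = 19n gives the stated form.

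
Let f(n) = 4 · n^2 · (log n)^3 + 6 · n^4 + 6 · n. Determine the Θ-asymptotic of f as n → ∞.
f(n) ∈ Θ(n^4)

Compare the terms by growth order. For large n, n^a · (log n)^b dominates n^a' · (log n)^b' iff a > a', or (a = a' and b > b'). Ranking the 3 terms shows the dominant one is 6 · n^4. Hence f(n) ∈ Θ(n^4).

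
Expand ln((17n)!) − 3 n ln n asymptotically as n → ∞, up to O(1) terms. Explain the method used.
ln((17n)!) − 3 n ln n = 14 n ln n + 17(ln 17 − 1) n + (1/2) ln(2π·17n) + O(1/n)

Stirling: ln((17n)!) = 17n ln(17n) − 17n + (1/2) ln(2π·17n) + O(1/n).
Expand 17n ln(17n) = 17n (ln n + ln 17) = 17n ln n + 17n ln 17.
Subtract 3n ln n: leading term is (17 − 3) n ln n = 14 n ln n. The next term is 17n ln 17 − 17n = 17(ln 17 − 1) n. Then the (1/2) ln(2π·17n) correction.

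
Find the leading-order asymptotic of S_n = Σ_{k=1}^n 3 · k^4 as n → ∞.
S_n ~ 3 · n^5 / 5

By integral comparison (Euler-Maclaurin), Σ_{k=1}^n 3 · k^4 = 3 · ∫_0^n x^4 dx + O(n^4) = 3 · n^5/5 + O(n^4). (Equivalently, Faulhaber's formula gives the same leading term.)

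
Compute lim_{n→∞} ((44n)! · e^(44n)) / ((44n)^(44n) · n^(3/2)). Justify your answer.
lim = 0

Stirling: (44n)! ~ sqrt(2π·44n) · (44n/e)^(44n). Hence
  (44n)! · e^(44n) / (44n)^(44n) ~ sqrt(2π·44n).
Dividing by n^(3/2): sqrt(2π·44n) / n^(3/2) = sqrt(2π·44) · n^((1−3)/2), so the expression behaves like sqrt(2π·44) · n^((1−3)/2) → 0.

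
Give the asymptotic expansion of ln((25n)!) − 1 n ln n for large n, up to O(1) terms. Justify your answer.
ln((25n)!) − 1 n ln n = 24 n ln n + 25(ln 25 − 1) n + (1/2) ln(2π·25n) + O(1/n)

Stirling: ln((25n)!) = 25n ln(25n) − 25n + (1/2) ln(2π·25n) + O(1/n).
Expand 25n ln(25n) = 25n (ln n + ln 25) = 25n ln n + 25n ln 25.
Subtract 1n ln n: leading term is (25 − 1) n ln n = 24 n ln n. The next term is 25n ln 25 − 25n = 25(ln 25 − 1) n. Then the (1/2) ln(2π·25n) correction.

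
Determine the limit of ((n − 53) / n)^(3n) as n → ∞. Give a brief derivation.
lim = e^(−159)

Rewrite as (1 − 53/n)^(3n). By the standard limit (1 + x/n)^n → e^x, we have (1 − 53/n)^n → e^(−53), and raising to the 3rd power gives e^(−159).
More precisely, ln[(1 − 53/n)^(3n)] = 3n · ln(1 − 53/n) = 3n · (-53/n + O(1/n^2)) = -159 + O(1/n) → -159.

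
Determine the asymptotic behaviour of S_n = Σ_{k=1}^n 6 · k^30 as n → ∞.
S_n ~ 6 · n^31 / 31

By integral comparison (Euler-Maclaurin), Σ_{k=1}^n 6 · k^30 = 6 · ∫_0^n x^30 dx + O(n^30) = 6 · n^31/31 + O(n^30). (Equivalently, Faulhaber's formula gives the same leading term.)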